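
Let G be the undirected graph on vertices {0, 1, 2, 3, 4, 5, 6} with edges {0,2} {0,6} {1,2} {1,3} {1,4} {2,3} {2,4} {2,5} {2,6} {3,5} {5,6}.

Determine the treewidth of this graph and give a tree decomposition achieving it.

Treewidth 2.
One optimal decomposition is:
Bags: B1 = {1, 2, 3}  B2 = {2, 3, 5}  B3 = {1, 2, 4}  B4 = {2, 5, 6}  B5 = {0, 2, 6}
Tree: B1–B2, B1–B3, B2–B4, B4–B5

Every bag has size at most 3, so the width is 3 − 1 = 2 and tw(G) ≤ 2. On the other hand G contains the 3-clique {0, 2, 6}. A clique must lie in a single bag of any decomposition, so no decomposition can have width below 2. Hence tw(G) = 2 exactly.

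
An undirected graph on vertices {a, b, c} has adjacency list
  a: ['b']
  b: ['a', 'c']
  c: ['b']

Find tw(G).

A width-1 tree decomposition is:
Bags: B1 = {a, b}  B2 = {b, c}
Tree: B1–B2
The largest bag has 2 vertices, giving width 1; this decomposition certifies tw(G) ≤ 1. Since G has at least one edge (e.g. b–a), it is not an edgeless graph, so tw(G) ≥ 1. Combining the bounds, tw(G) = 1.

1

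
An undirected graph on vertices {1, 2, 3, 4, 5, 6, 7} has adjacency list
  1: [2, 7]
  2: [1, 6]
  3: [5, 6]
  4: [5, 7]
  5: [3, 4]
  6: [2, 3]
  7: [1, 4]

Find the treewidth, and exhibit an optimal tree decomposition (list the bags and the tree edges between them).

Treewidth 2.
One optimal decomposition is:
Bags: B1 = {2, 3, 6}  B2 = {1, 2, 3}  B3 = {1, 3, 7}  B4 = {3, 4, 7}  B5 = {3, 4, 5}
Tree: B1–B2, B2–B3, B3–B4, B4–B5

Every bag has size at most 3, so the width is 3 − 1 = 2 and tw(G) ≤ 2. Since 3–6–2–1–7–4–5–3 is a cycle in G, G is not acyclic. Forests are exactly the graphs of treewidth ≤ 1, so tw(G) ≥ 2. Therefore the treewidth is 2.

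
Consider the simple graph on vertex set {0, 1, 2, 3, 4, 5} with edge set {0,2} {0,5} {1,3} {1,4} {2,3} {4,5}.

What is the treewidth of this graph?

2

A width-2 tree decomposition is:
Bags: B1 = {0, 2, 5}  B2 = {2, 4, 5}  B3 = {1, 2, 4}  B4 = {1, 2, 3}
Tree: B1–B2, B2–B3, B3–B4
Every bag has size at most 3, so the width is 3 − 1 = 2 and tw(G) ≤ 2. For the lower bound, G contains the cycle 2–0–5–4–1–3–2, so G is not a forest; only forests have treewidth ≤ 1, hence tw(G) ≥ 2. Hence tw(G) = 2 exactly.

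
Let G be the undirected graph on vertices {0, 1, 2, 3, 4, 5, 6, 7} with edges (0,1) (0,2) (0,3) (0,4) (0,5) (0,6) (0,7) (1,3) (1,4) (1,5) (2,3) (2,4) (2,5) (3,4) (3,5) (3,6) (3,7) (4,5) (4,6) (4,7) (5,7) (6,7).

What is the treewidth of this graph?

A width-4 tree decomposition is:
Bags: B1 = {0, 3, 4, 5, 7}  B2 = {0, 3, 4, 6, 7}  B3 = {0, 2, 3, 4, 5}  B4 = {0, 1, 3, 4, 5}
Tree: B1–B2, B1–B3, B1–B4
Each bag holds 5 vertices, so the decomposition has width 4, which upper-bounds the treewidth. On the other hand G contains the 5-clique {0, 1, 3, 4, 5}. A clique must lie in a single bag of any decomposition, so no decomposition can have width below 4. Hence tw(G) = 4 exactly.

4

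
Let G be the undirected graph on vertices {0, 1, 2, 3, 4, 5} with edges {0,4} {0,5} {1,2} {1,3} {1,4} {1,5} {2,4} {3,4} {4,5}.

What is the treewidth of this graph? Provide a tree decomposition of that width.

Every bag has size at most 3, so the width is 3 − 1 = 2 and tw(G) ≤ 2. On the other hand G contains the 3-clique {0, 4, 5}. A clique must lie in a single bag of any decomposition, so no decomposition can have width below 2. Therefore the treewidth is 2.

Treewidth 2.
One optimal decomposition is:
Bags: B1 = {1, 4, 5}  B2 = {1, 3, 4}  B3 = {1, 2, 4}  B4 = {0, 4, 5}
Tree: B1–B2, B2–B3, B1–B4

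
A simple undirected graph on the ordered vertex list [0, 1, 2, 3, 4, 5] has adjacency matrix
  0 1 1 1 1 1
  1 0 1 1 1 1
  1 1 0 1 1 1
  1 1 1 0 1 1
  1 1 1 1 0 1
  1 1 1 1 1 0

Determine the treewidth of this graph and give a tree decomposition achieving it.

A single bag containing all 6 vertices is trivially a valid decomposition of width 5. Conversely, {0, 1, 2, 3, 4, 5} is a clique of size 6, and the vertices of any clique must share a bag in every tree decomposition; so some bag has ≥ 6 vertices and tw(G) ≥ 5. Combining the bounds, tw(G) = 5.

Treewidth 5.
One optimal decomposition is:
Bags: B1 = {0, 1, 2, 3, 4, 5}
Tree: (single bag)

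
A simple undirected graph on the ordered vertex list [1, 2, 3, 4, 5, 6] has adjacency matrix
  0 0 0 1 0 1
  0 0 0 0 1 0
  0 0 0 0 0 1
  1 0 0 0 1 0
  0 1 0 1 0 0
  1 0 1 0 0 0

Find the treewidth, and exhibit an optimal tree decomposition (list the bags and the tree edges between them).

The largest bag has 2 vertices, giving width 1; this decomposition certifies tw(G) ≤ 1. G has an edge, so its treewidth is at least 1. The upper and lower bounds meet at 1, so that is the treewidth.

Treewidth 1.
One optimal decomposition is:
Bags: B1 = {3, 6}  B2 = {1, 6}  B3 = {1, 4}  B4 = {4, 5}  B5 = {2, 5}
Tree: B1–B2, B2–B3, B3–B4, B4–B5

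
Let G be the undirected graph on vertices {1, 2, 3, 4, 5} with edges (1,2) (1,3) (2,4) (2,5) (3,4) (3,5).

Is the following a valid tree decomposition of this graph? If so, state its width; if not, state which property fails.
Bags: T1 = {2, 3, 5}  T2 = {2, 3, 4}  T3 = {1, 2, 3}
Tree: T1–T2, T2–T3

Vertex coverage: the bags together contain {1, 2, 3, 4, 5}, the full vertex set. Edge coverage: each edge of G has both endpoints in at least one bag. Running intersection: for every vertex, the bags containing it form a connected subtree. All three properties hold, so this is a valid tree decomposition of width max|bag| − 1 = 2, and hence tw(G) ≤ 2.

Yes; width 2.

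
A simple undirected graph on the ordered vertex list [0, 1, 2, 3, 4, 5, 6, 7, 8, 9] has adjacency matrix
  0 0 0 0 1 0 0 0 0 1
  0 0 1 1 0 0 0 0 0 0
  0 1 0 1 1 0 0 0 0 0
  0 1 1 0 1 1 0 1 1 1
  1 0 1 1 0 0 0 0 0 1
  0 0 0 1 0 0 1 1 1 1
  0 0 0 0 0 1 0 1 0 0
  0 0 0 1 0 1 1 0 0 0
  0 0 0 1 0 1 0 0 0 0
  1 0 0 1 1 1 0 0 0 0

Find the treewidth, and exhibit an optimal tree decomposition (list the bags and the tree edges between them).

Treewidth 2.
Bags: B1 = {3, 5, 8}  B2 = {3, 5, 7}  B3 = {3, 5, 9}  B4 = {3, 4, 9}  B5 = {2, 3, 4}  B6 = {1, 2, 3}  B7 = {0, 4, 9}  B8 = {5, 6, 7}
Tree: B1–B2, B2–B3, B3–B4, B4–B5, B5–B6, B4–B7, B2–B8

Every bag has size at most 3, so the width is 3 − 1 = 2 and tw(G) ≤ 2. Conversely, {0, 4, 9} is a clique of size 3, and the vertices of any clique must share a bag in every tree decomposition; so some bag has ≥ 3 vertices and tw(G) ≥ 2. Combining the bounds, tw(G) = 2.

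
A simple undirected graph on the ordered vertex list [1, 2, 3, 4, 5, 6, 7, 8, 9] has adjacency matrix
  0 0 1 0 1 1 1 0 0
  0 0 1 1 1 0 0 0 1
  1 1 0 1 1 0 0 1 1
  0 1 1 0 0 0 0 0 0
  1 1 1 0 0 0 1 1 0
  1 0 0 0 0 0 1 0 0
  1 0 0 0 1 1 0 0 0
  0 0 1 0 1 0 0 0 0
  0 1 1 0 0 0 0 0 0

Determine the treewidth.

A width-2 tree decomposition is:
Bags: B1 = {1, 3, 5}  B2 = {1, 5, 7}  B3 = {3, 5, 8}  B4 = {2, 3, 5}  B5 = {2, 3, 9}  B6 = {1, 6, 7}  B7 = {2, 3, 4}
Tree: B1–B2, B1–B3, B3–B4, B4–B5, B2–B6, B4–B7
Every bag has size at most 3, so the width is 3 − 1 = 2 and tw(G) ≤ 2. Conversely, {3, 5, 8} is a clique of size 3, and the vertices of any clique must share a bag in every tree decomposition; so some bag has ≥ 3 vertices and tw(G) ≥ 2. Therefore the treewidth is 2.

2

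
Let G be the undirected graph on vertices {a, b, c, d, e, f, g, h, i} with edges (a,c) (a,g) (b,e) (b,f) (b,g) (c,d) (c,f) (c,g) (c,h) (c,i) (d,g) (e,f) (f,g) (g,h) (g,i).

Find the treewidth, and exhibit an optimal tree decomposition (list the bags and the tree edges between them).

Treewidth 2.
One such decomposition:
Bags: B1 = {c, g, h}  B2 = {c, f, g}  B3 = {b, f, g}  B4 = {b, e, f}  B5 = {a, c, g}  B6 = {c, g, i}  B7 = {c, d, g}
Tree: B1–B2, B2–B3, B3–B4, B2–B5, B5–B6, B5–B7

Every bag has size at most 3, so the width is 3 − 1 = 2 and tw(G) ≤ 2. On the other hand G contains the 3-clique {c, d, g}. A clique must lie in a single bag of any decomposition, so no decomposition can have width below 2. Combining the bounds, tw(G) = 2.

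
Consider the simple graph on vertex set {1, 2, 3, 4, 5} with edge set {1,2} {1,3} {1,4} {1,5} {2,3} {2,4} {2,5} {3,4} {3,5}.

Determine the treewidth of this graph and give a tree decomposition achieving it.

The largest bag has 4 vertices, giving width 3; this decomposition certifies tw(G) ≤ 3. For the lower bound, the 4 vertices {1, 2, 3, 4} are pairwise adjacent, and any tree decomposition puts a clique entirely inside one bag — forcing width ≥ 3. Therefore the treewidth is 3.

Treewidth 3.
Bags: B1 = {1, 2, 3, 4}  B2 = {1, 2, 3, 5}
Tree: B1–B2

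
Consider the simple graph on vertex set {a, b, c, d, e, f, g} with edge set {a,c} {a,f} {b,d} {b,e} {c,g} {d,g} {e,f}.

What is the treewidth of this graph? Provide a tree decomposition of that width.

Every bag has size at most 3, so the width is 3 − 1 = 2 and tw(G) ≤ 2. The edges f–e–b–d–g–c–a–f form a cycle, so G is not a tree and its treewidth is at least 2. Therefore the treewidth is 2.

Treewidth 2.
Bags: B1 = {b, e, f}  B2 = {b, d, f}  B3 = {d, f, g}  B4 = {c, f, g}  B5 = {a, c, f}
Tree: B1–B2, B2–B3, B3–B4, B4–B5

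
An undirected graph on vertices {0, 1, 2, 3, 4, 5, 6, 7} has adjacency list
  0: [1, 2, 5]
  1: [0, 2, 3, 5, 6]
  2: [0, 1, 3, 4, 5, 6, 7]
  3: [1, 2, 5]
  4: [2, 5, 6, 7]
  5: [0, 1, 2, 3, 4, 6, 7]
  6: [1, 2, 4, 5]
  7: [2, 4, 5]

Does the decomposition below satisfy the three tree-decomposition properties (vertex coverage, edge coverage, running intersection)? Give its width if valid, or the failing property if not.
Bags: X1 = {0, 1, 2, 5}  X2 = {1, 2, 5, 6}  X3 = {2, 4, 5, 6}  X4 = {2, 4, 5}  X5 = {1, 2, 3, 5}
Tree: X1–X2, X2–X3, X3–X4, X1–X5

No — vertex 7 appears in no bag.

A tree decomposition must satisfy three properties: every vertex lies in some bag; for every edge, both endpoints lie together in some bag; and for every vertex, the bags containing it form a connected subtree. Here vertex 7 appears in no bag, so the decomposition is invalid.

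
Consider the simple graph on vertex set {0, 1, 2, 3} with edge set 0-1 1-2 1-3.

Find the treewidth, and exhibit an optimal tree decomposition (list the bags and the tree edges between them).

Treewidth 1.
One optimal decomposition is:
Bags: B1 = {0, 1}  B2 = {1, 3}  B3 = {1, 2}
Tree: B1–B2, B2–B3

The largest bag has 2 vertices, giving width 1; this decomposition certifies tw(G) ≤ 1. Any graph with an edge has treewidth ≥ 1, and G has the edge 1–0. Therefore the treewidth is 1.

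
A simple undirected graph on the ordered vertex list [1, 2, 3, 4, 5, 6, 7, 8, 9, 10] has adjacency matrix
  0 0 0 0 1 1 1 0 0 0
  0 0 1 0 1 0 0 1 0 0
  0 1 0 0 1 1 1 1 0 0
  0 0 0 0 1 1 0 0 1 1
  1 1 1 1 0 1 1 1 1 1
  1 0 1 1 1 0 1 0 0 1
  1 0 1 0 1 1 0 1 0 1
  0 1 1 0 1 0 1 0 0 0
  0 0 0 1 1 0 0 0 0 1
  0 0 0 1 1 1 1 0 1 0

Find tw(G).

A width-3 tree decomposition is:
Bags: B1 = {3, 5, 6, 7}  B2 = {3, 5, 7, 8}  B3 = {1, 5, 6, 7}  B4 = {5, 6, 7, 10}  B5 = {2, 3, 5, 8}  B6 = {4, 5, 6, 10}  B7 = {4, 5, 9, 10}
Tree: B1–B2, B1–B3, B3–B4, B2–B5, B4–B6, B6–B7
The largest bag has 4 vertices, giving width 3; this decomposition certifies tw(G) ≤ 3. For the lower bound, the 4 vertices {2, 3, 5, 8} are pairwise adjacent, and any tree decomposition puts a clique entirely inside one bag — forcing width ≥ 3. Therefore the treewidth is 3.

3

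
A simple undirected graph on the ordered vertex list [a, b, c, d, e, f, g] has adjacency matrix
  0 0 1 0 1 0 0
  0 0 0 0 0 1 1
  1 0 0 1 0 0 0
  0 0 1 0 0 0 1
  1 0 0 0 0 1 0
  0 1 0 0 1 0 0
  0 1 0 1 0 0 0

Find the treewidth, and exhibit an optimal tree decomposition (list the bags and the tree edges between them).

Treewidth 2.
One such decomposition:
Bags: B1 = {b, d, g}  B2 = {b, d, f}  B3 = {d, e, f}  B4 = {a, d, e}  B5 = {a, c, d}
Tree: B1–B2, B2–B3, B3–B4, B4–B5

The largest bag has 3 vertices, giving width 2; this decomposition certifies tw(G) ≤ 2. For the lower bound, G contains the cycle d–g–b–f–e–a–c–d, so G is not a forest; only forests have treewidth ≤ 1, hence tw(G) ≥ 2. Therefore the treewidth is 2.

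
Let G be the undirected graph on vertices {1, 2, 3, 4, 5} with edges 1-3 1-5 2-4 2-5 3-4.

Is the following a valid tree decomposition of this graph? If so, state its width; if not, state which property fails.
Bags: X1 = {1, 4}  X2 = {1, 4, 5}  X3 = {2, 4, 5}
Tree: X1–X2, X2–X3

No — vertex 3 appears in no bag.

A tree decomposition must satisfy three properties: every vertex lies in some bag; for every edge, both endpoints lie together in some bag; and for every vertex, the bags containing it form a connected subtree. Here vertex 3 appears in no bag, so the decomposition is invalid.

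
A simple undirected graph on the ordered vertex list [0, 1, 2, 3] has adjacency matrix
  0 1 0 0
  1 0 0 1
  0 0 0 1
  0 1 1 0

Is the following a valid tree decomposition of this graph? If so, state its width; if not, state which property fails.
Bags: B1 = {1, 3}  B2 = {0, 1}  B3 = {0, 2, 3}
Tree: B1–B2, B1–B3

No — bags containing vertex 0 are not connected in the tree.

A tree decomposition must satisfy three properties: every vertex lies in some bag; for every edge, both endpoints lie together in some bag; and for every vertex, the bags containing it form a connected subtree. Here bags containing vertex 0 are not connected in the tree, so the decomposition is invalid.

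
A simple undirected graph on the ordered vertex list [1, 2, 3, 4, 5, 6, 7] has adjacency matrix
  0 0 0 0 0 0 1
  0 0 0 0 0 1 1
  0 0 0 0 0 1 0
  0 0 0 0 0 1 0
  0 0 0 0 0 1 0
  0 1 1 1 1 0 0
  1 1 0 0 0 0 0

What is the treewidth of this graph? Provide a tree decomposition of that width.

Each bag holds 2 vertices, so the decomposition has width 1, which upper-bounds the treewidth. G has an edge, so its treewidth is at least 1. Hence tw(G) = 1 exactly.

Treewidth 1.
One such decomposition:
Bags: B1 = {3, 6}  B2 = {5, 6}  B3 = {2, 6}  B4 = {4, 6}  B5 = {2, 7}  B6 = {1, 7}
Tree: B1–B2, B1–B3, B1–B4, B3–B5, B5–B6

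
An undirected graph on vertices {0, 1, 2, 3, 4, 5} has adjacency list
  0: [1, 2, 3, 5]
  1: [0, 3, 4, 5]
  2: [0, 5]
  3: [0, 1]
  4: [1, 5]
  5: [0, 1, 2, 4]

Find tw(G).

2

A width-2 tree decomposition is:
Bags: B1 = {0, 1, 3}  B2 = {0, 1, 5}  B3 = {0, 2, 5}  B4 = {1, 4, 5}
Tree: B1–B2, B2–B3, B2–B4
Every bag has size at most 3, so the width is 3 − 1 = 2 and tw(G) ≤ 2. For the lower bound, the 3 vertices {0, 1, 3} are pairwise adjacent, and any tree decomposition puts a clique entirely inside one bag — forcing width ≥ 2. The upper and lower bounds meet at 2, so that is the treewidth.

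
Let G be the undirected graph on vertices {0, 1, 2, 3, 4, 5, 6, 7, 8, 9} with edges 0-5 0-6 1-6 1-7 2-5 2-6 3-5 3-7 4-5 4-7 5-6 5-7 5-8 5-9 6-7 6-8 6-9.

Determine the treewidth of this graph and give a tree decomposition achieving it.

Every bag has size at most 3, so the width is 3 − 1 = 2 and tw(G) ≤ 2. On the other hand G contains the 3-clique {1, 6, 7}. A clique must lie in a single bag of any decomposition, so no decomposition can have width below 2. Combining the bounds, tw(G) = 2.

Treewidth 2.
One such decomposition:
Bags: B1 = {5, 6, 7}  B2 = {0, 5, 6}  B3 = {2, 5, 6}  B4 = {3, 5, 7}  B5 = {5, 6, 9}  B6 = {5, 6, 8}  B7 = {4, 5, 7}  B8 = {1, 6, 7}
Tree: B1–B2, B1–B3, B1–B4, B3–B5, B5–B6, B1–B7, B1–B8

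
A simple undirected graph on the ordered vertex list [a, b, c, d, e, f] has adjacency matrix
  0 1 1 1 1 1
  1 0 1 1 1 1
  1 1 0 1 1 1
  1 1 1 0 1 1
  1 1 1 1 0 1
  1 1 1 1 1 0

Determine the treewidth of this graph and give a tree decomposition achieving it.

Treewidth 5.
Bags: B1 = {a, b, c, d, e, f}
Tree: (single bag)

With just one bag of size 6, the width is 6 − 1 = 5, so tw(G) ≤ 5. For the lower bound, the 6 vertices {a, b, c, d, e, f} are pairwise adjacent, and any tree decomposition puts a clique entirely inside one bag — forcing width ≥ 5. Therefore the treewidth is 5.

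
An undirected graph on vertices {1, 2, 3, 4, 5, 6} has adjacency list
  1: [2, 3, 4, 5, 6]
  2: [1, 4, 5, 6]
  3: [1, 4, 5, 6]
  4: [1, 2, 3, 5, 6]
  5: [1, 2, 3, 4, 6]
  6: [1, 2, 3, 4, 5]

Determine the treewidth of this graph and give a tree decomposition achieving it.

Treewidth 4.
One optimal decomposition is:
Bags: B1 = {1, 2, 4, 5, 6}  B2 = {1, 3, 4, 5, 6}
Tree: B1–B2

Each bag holds 5 vertices, so the decomposition has width 4, which upper-bounds the treewidth. For the lower bound, the 5 vertices {1, 2, 4, 5, 6} are pairwise adjacent, and any tree decomposition puts a clique entirely inside one bag — forcing width ≥ 4. The upper and lower bounds meet at 4, so that is the treewidth.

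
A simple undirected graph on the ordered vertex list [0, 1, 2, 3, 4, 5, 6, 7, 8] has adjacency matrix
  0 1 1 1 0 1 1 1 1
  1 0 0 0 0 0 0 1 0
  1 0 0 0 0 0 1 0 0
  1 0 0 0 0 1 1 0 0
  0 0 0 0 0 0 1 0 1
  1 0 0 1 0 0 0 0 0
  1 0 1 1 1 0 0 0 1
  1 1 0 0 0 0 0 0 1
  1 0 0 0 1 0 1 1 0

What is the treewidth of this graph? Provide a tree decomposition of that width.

Each bag holds 3 vertices, so the decomposition has width 2, which upper-bounds the treewidth. For the lower bound, the 3 vertices {0, 1, 7} are pairwise adjacent, and any tree decomposition puts a clique entirely inside one bag — forcing width ≥ 2. Combining the bounds, tw(G) = 2.

Treewidth 2.
One such decomposition:
Bags: B1 = {0, 6, 8}  B2 = {0, 7, 8}  B3 = {0, 3, 6}  B4 = {0, 1, 7}  B5 = {0, 3, 5}  B6 = {4, 6, 8}  B7 = {0, 2, 6}
Tree: B1–B2, B1–B3, B2–B4, B3–B5, B1–B6, B3–B7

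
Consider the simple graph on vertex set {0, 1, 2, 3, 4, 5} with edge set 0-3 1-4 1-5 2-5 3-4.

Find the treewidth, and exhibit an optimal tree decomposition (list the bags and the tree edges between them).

Each bag holds 2 vertices, so the decomposition has width 1, which upper-bounds the treewidth. G has an edge, so its treewidth is at least 1. Hence tw(G) = 1 exactly.

Treewidth 1.
One such decomposition:
Bags: B1 = {2, 5}  B2 = {1, 5}  B3 = {1, 4}  B4 = {3, 4}  B5 = {0, 3}
Tree: B1–B2, B2–B3, B3–B4, B4–B5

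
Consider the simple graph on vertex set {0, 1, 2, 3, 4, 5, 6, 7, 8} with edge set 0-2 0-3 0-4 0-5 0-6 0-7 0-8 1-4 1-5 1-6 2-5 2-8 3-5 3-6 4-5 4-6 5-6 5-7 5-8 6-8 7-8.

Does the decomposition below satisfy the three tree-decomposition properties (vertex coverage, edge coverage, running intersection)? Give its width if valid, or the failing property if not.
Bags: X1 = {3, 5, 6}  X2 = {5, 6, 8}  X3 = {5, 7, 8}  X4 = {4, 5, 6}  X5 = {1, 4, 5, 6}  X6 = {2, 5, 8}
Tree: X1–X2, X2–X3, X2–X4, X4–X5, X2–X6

A tree decomposition must satisfy three properties: every vertex lies in some bag; for every edge, both endpoints lie together in some bag; and for every vertex, the bags containing it form a connected subtree. Here vertex 0 appears in no bag, so the decomposition is invalid.

No — vertex 0 appears in no bag.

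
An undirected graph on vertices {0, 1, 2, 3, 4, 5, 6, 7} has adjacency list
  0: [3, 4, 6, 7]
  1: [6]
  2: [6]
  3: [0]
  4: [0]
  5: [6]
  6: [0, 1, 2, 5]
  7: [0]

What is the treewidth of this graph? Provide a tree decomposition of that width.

Treewidth 1.
One such decomposition:
Bags: B1 = {5, 6}  B2 = {0, 6}  B3 = {1, 6}  B4 = {0, 7}  B5 = {0, 4}  B6 = {2, 6}  B7 = {0, 3}
Tree: B1–B2, B1–B3, B2–B4, B4–B5, B2–B6, B5–B7

The largest bag has 2 vertices, giving width 1; this decomposition certifies tw(G) ≤ 1. Any graph with an edge has treewidth ≥ 1, and G has the edge 5–6. Therefore the treewidth is 1.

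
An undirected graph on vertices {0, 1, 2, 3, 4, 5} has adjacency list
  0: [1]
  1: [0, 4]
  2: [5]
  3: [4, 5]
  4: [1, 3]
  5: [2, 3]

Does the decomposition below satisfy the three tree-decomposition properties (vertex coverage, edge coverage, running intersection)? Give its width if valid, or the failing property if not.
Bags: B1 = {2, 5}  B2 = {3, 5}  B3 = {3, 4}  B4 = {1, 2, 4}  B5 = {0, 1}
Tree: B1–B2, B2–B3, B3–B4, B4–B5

A tree decomposition must satisfy three properties: every vertex lies in some bag; for every edge, both endpoints lie together in some bag; and for every vertex, the bags containing it form a connected subtree. Here bags containing vertex 2 are not connected in the tree, so the decomposition is invalid.

No — bags containing vertex 2 are not connected in the tree.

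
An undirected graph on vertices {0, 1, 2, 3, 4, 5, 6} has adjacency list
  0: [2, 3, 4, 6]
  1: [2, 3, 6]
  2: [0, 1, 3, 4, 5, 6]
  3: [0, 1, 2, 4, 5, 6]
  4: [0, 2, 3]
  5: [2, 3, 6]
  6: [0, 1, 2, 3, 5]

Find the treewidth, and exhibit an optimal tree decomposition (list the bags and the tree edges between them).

Treewidth 3.
One such decomposition:
Bags: B1 = {0, 2, 3, 6}  B2 = {0, 2, 3, 4}  B3 = {1, 2, 3, 6}  B4 = {2, 3, 5, 6}
Tree: B1–B2, B1–B3, B1–B4

Each bag holds 4 vertices, so the decomposition has width 3, which upper-bounds the treewidth. Conversely, {0, 2, 3, 4} is a clique of size 4, and the vertices of any clique must share a bag in every tree decomposition; so some bag has ≥ 4 vertices and tw(G) ≥ 3. The upper and lower bounds meet at 3, so that is the treewidth.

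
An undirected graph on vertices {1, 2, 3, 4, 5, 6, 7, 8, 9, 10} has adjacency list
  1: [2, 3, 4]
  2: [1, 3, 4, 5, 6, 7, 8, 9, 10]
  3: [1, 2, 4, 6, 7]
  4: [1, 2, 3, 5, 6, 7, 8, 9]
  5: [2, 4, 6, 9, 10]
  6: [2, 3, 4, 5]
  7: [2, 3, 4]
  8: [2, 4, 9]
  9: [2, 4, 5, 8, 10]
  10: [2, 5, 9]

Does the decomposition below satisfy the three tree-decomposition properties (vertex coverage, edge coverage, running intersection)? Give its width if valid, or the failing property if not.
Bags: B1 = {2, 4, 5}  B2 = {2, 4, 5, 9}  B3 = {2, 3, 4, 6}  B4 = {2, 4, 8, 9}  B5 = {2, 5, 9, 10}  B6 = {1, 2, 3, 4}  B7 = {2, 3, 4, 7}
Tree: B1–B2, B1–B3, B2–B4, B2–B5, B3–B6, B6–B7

A tree decomposition must satisfy three properties: every vertex lies in some bag; for every edge, both endpoints lie together in some bag; and for every vertex, the bags containing it form a connected subtree. Here edge (6,5) lies in no bag, so the decomposition is invalid.

No — edge (6,5) lies in no bag.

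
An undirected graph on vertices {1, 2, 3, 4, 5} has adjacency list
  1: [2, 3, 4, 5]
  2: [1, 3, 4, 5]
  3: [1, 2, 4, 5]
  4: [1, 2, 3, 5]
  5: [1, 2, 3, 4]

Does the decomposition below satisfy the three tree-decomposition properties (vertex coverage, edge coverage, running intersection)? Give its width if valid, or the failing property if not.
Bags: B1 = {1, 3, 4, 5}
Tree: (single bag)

No — vertex 2 appears in no bag.

A tree decomposition must satisfy three properties: every vertex lies in some bag; for every edge, both endpoints lie together in some bag; and for every vertex, the bags containing it form a connected subtree. Here vertex 2 appears in no bag, so the decomposition is invalid.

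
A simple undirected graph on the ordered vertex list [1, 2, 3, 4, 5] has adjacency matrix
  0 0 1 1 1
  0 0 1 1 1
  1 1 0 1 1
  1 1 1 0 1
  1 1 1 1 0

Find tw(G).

3

A width-3 tree decomposition is:
Bags: B1 = {2, 3, 4, 5}  B2 = {1, 3, 4, 5}
Tree: B1–B2
Every bag has size at most 4, so the width is 4 − 1 = 3 and tw(G) ≤ 3. Conversely, {1, 3, 4, 5} is a clique of size 4, and the vertices of any clique must share a bag in every tree decomposition; so some bag has ≥ 4 vertices and tw(G) ≥ 3. Therefore the treewidth is 3.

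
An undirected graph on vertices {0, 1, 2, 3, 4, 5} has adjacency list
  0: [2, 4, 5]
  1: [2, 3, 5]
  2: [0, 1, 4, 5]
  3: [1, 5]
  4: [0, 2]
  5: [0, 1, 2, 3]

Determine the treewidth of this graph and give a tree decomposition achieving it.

Treewidth 2.
Bags: B1 = {1, 2, 5}  B2 = {0, 2, 5}  B3 = {1, 3, 5}  B4 = {0, 2, 4}
Tree: B1–B2, B1–B3, B2–B4

The largest bag has 3 vertices, giving width 2; this decomposition certifies tw(G) ≤ 2. For the lower bound, the 3 vertices {0, 2, 4} are pairwise adjacent, and any tree decomposition puts a clique entirely inside one bag — forcing width ≥ 2. Therefore the treewidth is 2.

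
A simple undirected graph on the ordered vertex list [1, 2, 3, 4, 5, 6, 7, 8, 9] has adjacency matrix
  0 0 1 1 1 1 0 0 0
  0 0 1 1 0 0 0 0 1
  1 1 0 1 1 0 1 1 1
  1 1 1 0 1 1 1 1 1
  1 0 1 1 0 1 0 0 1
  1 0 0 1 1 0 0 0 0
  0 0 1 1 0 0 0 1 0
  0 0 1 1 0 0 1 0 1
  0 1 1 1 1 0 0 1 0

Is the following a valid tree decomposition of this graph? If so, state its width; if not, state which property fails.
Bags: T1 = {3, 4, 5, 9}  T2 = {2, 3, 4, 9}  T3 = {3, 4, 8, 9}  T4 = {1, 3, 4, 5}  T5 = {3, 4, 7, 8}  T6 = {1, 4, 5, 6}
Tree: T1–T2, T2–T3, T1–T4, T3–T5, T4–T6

Yes; width 3.

Vertex coverage: the bags together contain {1, 2, 3, 4, 5, 6, 7, 8, 9}, the full vertex set. Edge coverage: each edge of G has both endpoints in at least one bag. Running intersection: for every vertex, the bags containing it form a connected subtree. All three properties hold, so this is a valid tree decomposition of width max|bag| − 1 = 3, and hence tw(G) ≤ 3.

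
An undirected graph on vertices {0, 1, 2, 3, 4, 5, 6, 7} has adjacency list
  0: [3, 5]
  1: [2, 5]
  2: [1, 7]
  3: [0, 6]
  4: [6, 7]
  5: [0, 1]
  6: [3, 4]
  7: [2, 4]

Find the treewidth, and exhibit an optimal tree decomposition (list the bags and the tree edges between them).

Treewidth 2.
Bags: B1 = {2, 4, 7}  B2 = {2, 4, 6}  B3 = {2, 3, 6}  B4 = {0, 2, 3}  B5 = {0, 2, 5}  B6 = {1, 2, 5}
Tree: B1–B2, B2–B3, B3–B4, B4–B5, B5–B6

The largest bag has 3 vertices, giving width 2; this decomposition certifies tw(G) ≤ 2. For the lower bound, G contains the cycle 2–7–4–6–3–0–5–1–2, so G is not a forest; only forests have treewidth ≤ 1, hence tw(G) ≥ 2. Hence tw(G) = 2 exactly.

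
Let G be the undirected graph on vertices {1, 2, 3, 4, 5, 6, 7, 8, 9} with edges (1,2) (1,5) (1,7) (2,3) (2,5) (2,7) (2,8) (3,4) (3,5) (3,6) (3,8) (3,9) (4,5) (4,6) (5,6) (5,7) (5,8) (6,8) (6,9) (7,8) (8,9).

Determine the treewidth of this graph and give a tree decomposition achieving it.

Each bag holds 4 vertices, so the decomposition has width 3, which upper-bounds the treewidth. Conversely, {3, 6, 8, 9} is a clique of size 4, and the vertices of any clique must share a bag in every tree decomposition; so some bag has ≥ 4 vertices and tw(G) ≥ 3. The upper and lower bounds meet at 3, so that is the treewidth.

Treewidth 3.
Bags: B1 = {3, 6, 8, 9}  B2 = {3, 5, 6, 8}  B3 = {2, 3, 5, 8}  B4 = {2, 5, 7, 8}  B5 = {3, 4, 5, 6}  B6 = {1, 2, 5, 7}
Tree: B1–B2, B2–B3, B3–B4, B2–B5, B4–B6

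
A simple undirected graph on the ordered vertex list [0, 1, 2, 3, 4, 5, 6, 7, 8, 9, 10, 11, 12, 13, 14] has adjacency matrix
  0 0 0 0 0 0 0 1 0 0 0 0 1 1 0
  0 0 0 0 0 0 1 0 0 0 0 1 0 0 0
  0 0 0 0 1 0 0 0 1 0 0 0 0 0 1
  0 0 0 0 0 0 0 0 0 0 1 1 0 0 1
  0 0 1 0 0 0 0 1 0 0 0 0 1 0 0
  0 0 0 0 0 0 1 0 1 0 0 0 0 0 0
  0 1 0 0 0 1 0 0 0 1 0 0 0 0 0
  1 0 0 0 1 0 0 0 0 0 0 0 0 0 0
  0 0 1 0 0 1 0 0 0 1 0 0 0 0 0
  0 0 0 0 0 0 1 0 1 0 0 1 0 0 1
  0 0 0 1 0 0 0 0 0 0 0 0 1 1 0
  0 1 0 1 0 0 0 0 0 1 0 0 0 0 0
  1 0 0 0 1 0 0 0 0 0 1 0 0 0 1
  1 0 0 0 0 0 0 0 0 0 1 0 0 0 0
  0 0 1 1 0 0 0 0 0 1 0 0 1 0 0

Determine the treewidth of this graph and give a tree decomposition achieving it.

The largest bag has 4 vertices, giving width 3; this decomposition certifies tw(G) ≤ 3. For the lower bound: the 4 vertex sets {1,5,6}, {8}, {9}, {2,3,11,14} are disjoint, each induces a connected subgraph, and every pair is joined by at least one edge of G. Contracting each set to a single vertex therefore yields K_{4} as a minor, and since treewidth is minor-monotone, tw(G) ≥ tw(K_{4}) = 3. Therefore the treewidth is 3.

Treewidth 3.
One optimal decomposition is:
Bags: B1 = {1, 5, 6, 8}  B2 = {1, 6, 8, 9}  B3 = {1, 8, 9, 11}  B4 = {2, 8, 9, 11}  B5 = {2, 9, 11, 14}  B6 = {2, 3, 11, 14}  B7 = {2, 3, 4, 14}  B8 = {3, 4, 12, 14}  B9 = {3, 4, 10, 12}  B10 = {4, 7, 10, 12}  B11 = {0, 7, 10, 12}  B12 = {0, 7, 10, 13}
Tree: B1–B2, B2–B3, B3–B4, B4–B5, B5–B6, B6–B7, B7–B8, B8–B9, B9–B10, B10–B11, B11–B12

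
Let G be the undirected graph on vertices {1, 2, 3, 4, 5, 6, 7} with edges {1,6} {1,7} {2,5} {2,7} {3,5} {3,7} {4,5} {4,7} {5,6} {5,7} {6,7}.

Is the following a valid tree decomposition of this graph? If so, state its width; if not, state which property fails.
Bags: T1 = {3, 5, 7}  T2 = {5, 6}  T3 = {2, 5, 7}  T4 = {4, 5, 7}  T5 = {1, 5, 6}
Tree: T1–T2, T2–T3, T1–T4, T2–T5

A tree decomposition must satisfy three properties: every vertex lies in some bag; for every edge, both endpoints lie together in some bag; and for every vertex, the bags containing it form a connected subtree. Here edge (7,6) lies in no bag, so the decomposition is invalid.

No — edge (7,6) lies in no bag.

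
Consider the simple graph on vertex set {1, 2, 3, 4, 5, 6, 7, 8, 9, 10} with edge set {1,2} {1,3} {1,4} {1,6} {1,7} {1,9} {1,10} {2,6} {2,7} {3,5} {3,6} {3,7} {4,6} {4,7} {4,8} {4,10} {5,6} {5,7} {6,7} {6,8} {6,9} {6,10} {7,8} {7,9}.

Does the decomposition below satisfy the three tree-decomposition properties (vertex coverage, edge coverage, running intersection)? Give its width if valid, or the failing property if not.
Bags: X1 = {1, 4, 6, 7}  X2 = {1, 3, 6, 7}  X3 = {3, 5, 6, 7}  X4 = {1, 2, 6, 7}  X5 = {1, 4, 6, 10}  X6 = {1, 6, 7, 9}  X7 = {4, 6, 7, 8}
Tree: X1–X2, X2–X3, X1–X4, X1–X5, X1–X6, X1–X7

Yes; width 3.

Vertex coverage: the bags together contain {1, 2, 3, 4, 5, 6, 7, 8, 9, 10}, the full vertex set. Edge coverage: each edge of G has both endpoints in at least one bag. Running intersection: for every vertex, the bags containing it form a connected subtree. All three properties hold, so this is a valid tree decomposition of width max|bag| − 1 = 3, and hence tw(G) ≤ 3.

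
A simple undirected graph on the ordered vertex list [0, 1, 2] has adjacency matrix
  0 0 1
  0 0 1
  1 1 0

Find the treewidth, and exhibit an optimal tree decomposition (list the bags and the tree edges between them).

Treewidth 1.
Bags: B1 = {0, 2}  B2 = {1, 2}
Tree: B1–B2

Every bag has size at most 2, so the width is 2 − 1 = 1 and tw(G) ≤ 1. G has an edge, so its treewidth is at least 1. Therefore the treewidth is 1.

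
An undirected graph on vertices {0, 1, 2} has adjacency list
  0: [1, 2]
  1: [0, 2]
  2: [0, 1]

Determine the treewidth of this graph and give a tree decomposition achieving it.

With just one bag of size 3, the width is 3 − 1 = 2, so tw(G) ≤ 2. On the other hand G contains the 3-clique {0, 1, 2}. A clique must lie in a single bag of any decomposition, so no decomposition can have width below 2. Combining the bounds, tw(G) = 2.

Treewidth 2.
One such decomposition:
Bags: B1 = {0, 1, 2}
Tree: (single bag)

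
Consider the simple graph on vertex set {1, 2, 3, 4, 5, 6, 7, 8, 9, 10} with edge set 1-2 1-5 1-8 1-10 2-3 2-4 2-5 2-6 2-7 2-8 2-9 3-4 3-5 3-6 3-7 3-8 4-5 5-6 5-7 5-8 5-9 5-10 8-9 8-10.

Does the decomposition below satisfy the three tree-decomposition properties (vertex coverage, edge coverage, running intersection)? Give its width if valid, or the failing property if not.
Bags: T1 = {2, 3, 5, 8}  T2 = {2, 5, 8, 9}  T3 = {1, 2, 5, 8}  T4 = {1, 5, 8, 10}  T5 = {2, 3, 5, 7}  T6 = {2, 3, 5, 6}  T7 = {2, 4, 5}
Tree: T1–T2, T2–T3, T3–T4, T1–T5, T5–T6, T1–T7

No — edge (3,4) lies in no bag.

A tree decomposition must satisfy three properties: every vertex lies in some bag; for every edge, both endpoints lie together in some bag; and for every vertex, the bags containing it form a connected subtree. Here edge (3,4) lies in no bag, so the decomposition is invalid.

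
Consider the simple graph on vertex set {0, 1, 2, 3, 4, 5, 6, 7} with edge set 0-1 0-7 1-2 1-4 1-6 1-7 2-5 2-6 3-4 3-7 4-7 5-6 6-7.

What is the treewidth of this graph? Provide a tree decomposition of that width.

The largest bag has 3 vertices, giving width 2; this decomposition certifies tw(G) ≤ 2. For the lower bound, the 3 vertices {1, 2, 6} are pairwise adjacent, and any tree decomposition puts a clique entirely inside one bag — forcing width ≥ 2. Combining the bounds, tw(G) = 2.

Treewidth 2.
One such decomposition:
Bags: B1 = {0, 1, 7}  B2 = {1, 4, 7}  B3 = {1, 6, 7}  B4 = {1, 2, 6}  B5 = {3, 4, 7}  B6 = {2, 5, 6}
Tree: B1–B2, B2–B3, B3–B4, B2–B5, B4–B6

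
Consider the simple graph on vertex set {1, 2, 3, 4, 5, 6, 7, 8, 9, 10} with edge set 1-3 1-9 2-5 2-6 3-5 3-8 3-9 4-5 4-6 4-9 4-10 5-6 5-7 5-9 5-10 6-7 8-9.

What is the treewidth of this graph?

A width-2 tree decomposition is:
Bags: B1 = {4, 5, 9}  B2 = {4, 5, 6}  B3 = {3, 5, 9}  B4 = {2, 5, 6}  B5 = {4, 5, 10}  B6 = {5, 6, 7}  B7 = {1, 3, 9}  B8 = {3, 8, 9}
Tree: B1–B2, B1–B3, B2–B4, B2–B5, B2–B6, B3–B7, B7–B8
Each bag holds 3 vertices, so the decomposition has width 2, which upper-bounds the treewidth. Conversely, {3, 8, 9} is a clique of size 3, and the vertices of any clique must share a bag in every tree decomposition; so some bag has ≥ 3 vertices and tw(G) ≥ 2. Therefore the treewidth is 2.

2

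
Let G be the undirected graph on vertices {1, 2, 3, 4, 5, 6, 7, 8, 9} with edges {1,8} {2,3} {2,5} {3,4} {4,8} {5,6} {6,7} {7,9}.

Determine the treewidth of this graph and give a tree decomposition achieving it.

Every bag has size at most 2, so the width is 2 − 1 = 1 and tw(G) ≤ 1. G has an edge, so its treewidth is at least 1. Therefore the treewidth is 1.

Treewidth 1.
Bags: B1 = {1, 8}  B2 = {4, 8}  B3 = {3, 4}  B4 = {2, 3}  B5 = {2, 5}  B6 = {5, 6}  B7 = {6, 7}  B8 = {7, 9}
Tree: B1–B2, B2–B3, B3–B4, B4–B5, B5–B6, B6–B7, B7–B8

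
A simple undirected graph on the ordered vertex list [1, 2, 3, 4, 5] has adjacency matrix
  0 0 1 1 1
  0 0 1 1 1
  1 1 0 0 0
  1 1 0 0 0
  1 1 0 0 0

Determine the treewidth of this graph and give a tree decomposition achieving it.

Each bag holds 3 vertices, so the decomposition has width 2, which upper-bounds the treewidth. For the lower bound, G contains the cycle 2–4–1–5–2, so G is not a forest; only forests have treewidth ≤ 1, hence tw(G) ≥ 2. Combining the bounds, tw(G) = 2.

Treewidth 2.
Bags: B1 = {1, 2, 4}  B2 = {1, 2, 5}  B3 = {1, 2, 3}
Tree: B1–B2, B2–B3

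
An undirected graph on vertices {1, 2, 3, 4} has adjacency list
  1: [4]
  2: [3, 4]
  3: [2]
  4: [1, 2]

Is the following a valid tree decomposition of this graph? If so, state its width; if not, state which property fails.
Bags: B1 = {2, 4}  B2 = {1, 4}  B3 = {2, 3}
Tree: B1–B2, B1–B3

Yes; width 1.

Checking the three conditions: (i) the bags cover all of {1, 2, 3, 4}; (ii) for each edge, some bag contains both endpoints; (iii) the bags containing any fixed vertex form a subtree. All hold, so the decomposition is valid with width 2 − 1 = 1.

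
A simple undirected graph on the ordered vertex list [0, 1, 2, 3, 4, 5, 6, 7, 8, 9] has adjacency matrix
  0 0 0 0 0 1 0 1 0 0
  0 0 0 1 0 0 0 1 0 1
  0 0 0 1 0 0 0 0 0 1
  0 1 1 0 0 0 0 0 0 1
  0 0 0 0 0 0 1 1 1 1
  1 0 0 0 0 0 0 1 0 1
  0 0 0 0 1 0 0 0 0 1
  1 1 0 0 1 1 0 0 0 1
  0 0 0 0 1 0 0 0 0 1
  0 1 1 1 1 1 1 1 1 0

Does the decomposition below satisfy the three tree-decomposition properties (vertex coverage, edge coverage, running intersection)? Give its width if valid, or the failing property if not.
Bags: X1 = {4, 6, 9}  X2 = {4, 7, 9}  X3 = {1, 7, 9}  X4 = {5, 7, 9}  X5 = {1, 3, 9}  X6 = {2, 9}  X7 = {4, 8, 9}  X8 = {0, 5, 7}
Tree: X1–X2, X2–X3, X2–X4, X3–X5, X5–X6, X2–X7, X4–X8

A tree decomposition must satisfy three properties: every vertex lies in some bag; for every edge, both endpoints lie together in some bag; and for every vertex, the bags containing it form a connected subtree. Here edge (3,2) lies in no bag, so the decomposition is invalid.

No — edge (3,2) lies in no bag.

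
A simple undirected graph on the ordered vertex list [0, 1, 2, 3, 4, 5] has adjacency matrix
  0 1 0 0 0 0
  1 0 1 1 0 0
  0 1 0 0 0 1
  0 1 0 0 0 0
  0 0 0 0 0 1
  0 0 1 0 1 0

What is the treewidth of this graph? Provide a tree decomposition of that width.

Treewidth 1.
Bags: B1 = {1, 3}  B2 = {0, 1}  B3 = {1, 2}  B4 = {2, 5}  B5 = {4, 5}
Tree: B1–B2, B2–B3, B3–B4, B4–B5

Each bag holds 2 vertices, so the decomposition has width 1, which upper-bounds the treewidth. Any graph with an edge has treewidth ≥ 1, and G has the edge 3–1. Therefore the treewidth is 1.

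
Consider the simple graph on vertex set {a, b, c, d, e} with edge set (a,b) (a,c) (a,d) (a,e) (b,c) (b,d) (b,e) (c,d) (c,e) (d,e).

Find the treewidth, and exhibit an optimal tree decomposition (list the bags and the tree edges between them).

Treewidth 4.
One such decomposition:
Bags: B1 = {a, b, c, d, e}
Tree: (single bag)

With just one bag of size 5, the width is 5 − 1 = 4, so tw(G) ≤ 4. Conversely, {a, b, c, d, e} is a clique of size 5, and the vertices of any clique must share a bag in every tree decomposition; so some bag has ≥ 5 vertices and tw(G) ≥ 4. Hence tw(G) = 4 exactly.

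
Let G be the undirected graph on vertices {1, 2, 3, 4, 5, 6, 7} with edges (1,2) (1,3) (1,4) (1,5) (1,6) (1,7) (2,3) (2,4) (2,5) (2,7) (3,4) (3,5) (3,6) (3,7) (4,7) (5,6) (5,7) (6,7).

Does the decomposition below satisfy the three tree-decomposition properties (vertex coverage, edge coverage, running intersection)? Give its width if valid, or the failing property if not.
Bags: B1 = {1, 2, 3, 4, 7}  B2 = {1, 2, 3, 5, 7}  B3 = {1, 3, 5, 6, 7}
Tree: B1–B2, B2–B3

Checking the three conditions: (i) the bags cover all of {1, 2, 3, 4, 5, 6, 7}; (ii) for each edge, some bag contains both endpoints; (iii) the bags containing any fixed vertex form a subtree. All hold, so the decomposition is valid with width 5 − 1 = 4.

Yes; width 4.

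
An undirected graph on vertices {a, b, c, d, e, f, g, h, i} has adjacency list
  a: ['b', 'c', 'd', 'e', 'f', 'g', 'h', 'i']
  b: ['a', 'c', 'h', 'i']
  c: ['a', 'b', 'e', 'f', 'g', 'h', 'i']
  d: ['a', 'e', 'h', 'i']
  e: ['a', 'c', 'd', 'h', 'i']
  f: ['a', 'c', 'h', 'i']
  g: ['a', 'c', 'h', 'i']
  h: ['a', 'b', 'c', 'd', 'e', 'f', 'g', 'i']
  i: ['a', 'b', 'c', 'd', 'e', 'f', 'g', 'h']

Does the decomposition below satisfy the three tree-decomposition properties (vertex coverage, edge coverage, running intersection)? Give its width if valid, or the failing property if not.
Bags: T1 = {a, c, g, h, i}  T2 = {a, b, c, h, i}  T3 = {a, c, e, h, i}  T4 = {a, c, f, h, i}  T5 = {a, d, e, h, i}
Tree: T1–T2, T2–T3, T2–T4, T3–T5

Checking the three conditions: (i) the bags cover all of {a, b, c, d, e, f, g, h, i}; (ii) for each edge, some bag contains both endpoints; (iii) the bags containing any fixed vertex form a subtree. All hold, so the decomposition is valid with width 5 − 1 = 4.

Yes; width 4.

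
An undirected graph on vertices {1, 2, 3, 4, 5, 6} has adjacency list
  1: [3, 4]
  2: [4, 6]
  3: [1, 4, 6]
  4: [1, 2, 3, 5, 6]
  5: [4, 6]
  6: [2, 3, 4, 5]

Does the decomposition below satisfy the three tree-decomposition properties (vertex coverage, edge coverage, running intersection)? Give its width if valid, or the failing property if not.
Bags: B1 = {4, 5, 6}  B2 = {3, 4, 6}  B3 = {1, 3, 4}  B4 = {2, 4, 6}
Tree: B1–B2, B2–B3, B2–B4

Every vertex of G appears in some bag (union = {1, 2, 3, 4, 5, 6}); every edge is covered by a bag; and for each vertex v the set of bags containing v is connected in the bag tree. The decomposition is therefore valid. The largest bag has 3 vertices, so the width is 2.

Yes; width 2.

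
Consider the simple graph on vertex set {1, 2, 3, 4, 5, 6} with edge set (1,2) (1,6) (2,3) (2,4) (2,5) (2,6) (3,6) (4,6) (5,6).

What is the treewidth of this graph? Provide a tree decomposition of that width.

Each bag holds 3 vertices, so the decomposition has width 2, which upper-bounds the treewidth. On the other hand G contains the 3-clique {1, 2, 6}. A clique must lie in a single bag of any decomposition, so no decomposition can have width below 2. Hence tw(G) = 2 exactly.

Treewidth 2.
Bags: B1 = {2, 4, 6}  B2 = {1, 2, 6}  B3 = {2, 3, 6}  B4 = {2, 5, 6}
Tree: B1–B2, B1–B3, B1–B4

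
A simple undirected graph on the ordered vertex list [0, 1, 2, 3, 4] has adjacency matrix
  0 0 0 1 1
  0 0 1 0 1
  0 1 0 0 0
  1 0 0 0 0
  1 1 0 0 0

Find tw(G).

1

A width-1 tree decomposition is:
Bags: B1 = {1, 2}  B2 = {1, 4}  B3 = {0, 4}  B4 = {0, 3}
Tree: B1–B2, B2–B3, B3–B4
Every bag has size at most 2, so the width is 2 − 1 = 1 and tw(G) ≤ 1. Any graph with an edge has treewidth ≥ 1, and G has the edge 2–1. Therefore the treewidth is 1.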